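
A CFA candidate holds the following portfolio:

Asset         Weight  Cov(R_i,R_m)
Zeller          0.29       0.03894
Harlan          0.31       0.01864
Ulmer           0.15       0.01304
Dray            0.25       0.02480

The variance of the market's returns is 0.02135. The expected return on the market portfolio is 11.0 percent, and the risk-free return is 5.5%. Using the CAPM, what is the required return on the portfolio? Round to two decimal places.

12.00%

β_Zeller = 0.03894 / 0.02135 = 1.8239
β_Harlan = 0.01864 / 0.02135 = 0.8731
β_Ulmer = 0.01304 / 0.02135 = 0.6108
β_Dray = 0.02480 / 0.02135 = 1.1616
β_P = Σ w_i β_i = 0.29×1.8239 + 0.31×0.8731 + 0.15×0.6108 + 0.25×1.1616 = 1.1816
MRP = 11.0% − 5.5% = 5.50%
E(R_P) = R_f + β_P × MRP = 5.5% + 1.1816 × 5.5% = 12.00%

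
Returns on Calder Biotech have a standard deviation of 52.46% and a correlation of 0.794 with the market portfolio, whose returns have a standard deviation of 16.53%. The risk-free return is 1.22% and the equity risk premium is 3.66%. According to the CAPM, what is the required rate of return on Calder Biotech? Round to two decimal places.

10.44%

β = ρ × σ_i / σ_m = 0.794 × 52.46% / 16.53% = 2.5199
E(R) = 1.22% + 2.5199 × 3.66% = 10.44%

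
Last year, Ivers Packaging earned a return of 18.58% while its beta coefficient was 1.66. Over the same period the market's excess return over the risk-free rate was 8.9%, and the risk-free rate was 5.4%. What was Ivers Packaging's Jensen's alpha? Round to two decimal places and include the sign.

CAPM benchmark = R_f + β(R_m − R_f) = 5.4% + 1.66 × 8.9% = 20.1740%
α = actual − benchmark = 18.58% − 20.1740% = -1.59%

-1.59%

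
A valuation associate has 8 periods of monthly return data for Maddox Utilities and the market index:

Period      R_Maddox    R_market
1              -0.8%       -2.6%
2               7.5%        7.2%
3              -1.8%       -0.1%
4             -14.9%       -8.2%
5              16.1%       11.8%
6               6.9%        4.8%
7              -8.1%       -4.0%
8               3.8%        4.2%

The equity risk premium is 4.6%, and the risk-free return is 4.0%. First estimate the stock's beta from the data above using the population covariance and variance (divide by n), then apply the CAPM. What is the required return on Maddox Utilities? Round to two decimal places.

Mean R_i = (-0.8 + 7.5 − 1.8 − 14.9 + 16.1 + 6.9 − 8.1 + 3.8) / 8 = 1.0875%
Mean R_m = (-2.6 + 7.2 − 0.1 − 8.2 + 11.8 + 4.8 − 4.0 + 4.2) / 8 = 1.6375%
Σ(R_i − R̄_i)(R_m − R̄_m) = 435.6538  ⇒  Cov = 435.6538 / 8 = 54.4567
Σ(R_m − R̄_m)² = 300.3188  ⇒  Var(R_m) = 300.3188 / 8 = 37.5399
β = Cov / Var(R_m) = 54.4567 / 37.5399 = 1.4506
E(R) = R_f + β × MRP = 4.0% + 1.4506 × 4.6% = 10.67%

10.67%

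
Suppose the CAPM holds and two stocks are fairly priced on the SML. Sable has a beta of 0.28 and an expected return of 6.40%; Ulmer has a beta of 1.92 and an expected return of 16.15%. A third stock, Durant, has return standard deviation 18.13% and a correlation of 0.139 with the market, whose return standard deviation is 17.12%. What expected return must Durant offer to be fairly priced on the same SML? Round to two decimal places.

MRP = (16.15% − 6.40%) / (1.92 − 0.28) = 5.9451%
R_f = 6.40% − 0.28 × 5.9451% = 4.7354%
β_Durant = ρ·σ_i/σ_m = 0.139 × 18.13 / 17.12 = 0.1472
E(R_Durant) = R_f + β × MRP = 4.7354% + 0.1472 × 5.9451% = 5.61%

5.61%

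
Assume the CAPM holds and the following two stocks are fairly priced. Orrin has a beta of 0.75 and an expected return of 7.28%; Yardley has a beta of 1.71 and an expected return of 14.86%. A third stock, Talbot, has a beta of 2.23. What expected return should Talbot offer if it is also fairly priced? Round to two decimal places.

MRP (SML slope) = (14.86% − 7.28%) / (1.71 − 0.75) = 7.58% / 0.96 = 7.8958%
R_f (intercept) = 7.28% − 0.75 × 7.8958% = 1.3582%
E(R_Talbot) = R_f + β × MRP = 1.3582% + 2.23 × 7.8958% = 18.97%

18.97%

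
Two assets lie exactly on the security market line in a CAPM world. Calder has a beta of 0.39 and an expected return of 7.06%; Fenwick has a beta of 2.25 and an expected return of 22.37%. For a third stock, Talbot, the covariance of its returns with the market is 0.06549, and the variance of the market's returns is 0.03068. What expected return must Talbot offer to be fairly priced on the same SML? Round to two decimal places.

MRP = (22.37% − 7.06%) / (2.25 − 0.39) = 8.2312%
R_f = 7.06% − 0.39 × 8.2312% = 3.8498%
β_Talbot = Cov / Var(R_m) = 0.06549 / 0.03068 = 2.1346
E(R_Talbot) = R_f + β × MRP = 3.8498% + 2.1346 × 8.2312% = 21.42%

21.42%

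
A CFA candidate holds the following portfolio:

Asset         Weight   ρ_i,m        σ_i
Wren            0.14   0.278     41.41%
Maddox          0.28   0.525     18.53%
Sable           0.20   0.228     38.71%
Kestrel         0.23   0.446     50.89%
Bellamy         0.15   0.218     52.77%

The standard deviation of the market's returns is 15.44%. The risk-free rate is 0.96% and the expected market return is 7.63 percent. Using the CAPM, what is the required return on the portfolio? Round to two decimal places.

6.60%

β_Wren = 0.278 × 41.41% / 15.44% = 0.7456
β_Maddox = 0.525 × 18.53% / 15.44% = 0.6301
β_Sable = 0.228 × 38.71% / 15.44% = 0.5716
β_Kestrel = 0.446 × 50.89% / 15.44% = 1.4700
β_Bellamy = 0.218 × 52.77% / 15.44% = 0.7451
β_P = Σ w_i β_i = 0.14×0.7456 + 0.28×0.6301 + 0.20×0.5716 + 0.23×1.4700 + 0.15×0.7451 = 0.8450
MRP = 7.63% − 0.96% = 6.67%
E(R_P) = R_f + β_P × MRP = 0.96% + 0.8450 × 6.67% = 6.60%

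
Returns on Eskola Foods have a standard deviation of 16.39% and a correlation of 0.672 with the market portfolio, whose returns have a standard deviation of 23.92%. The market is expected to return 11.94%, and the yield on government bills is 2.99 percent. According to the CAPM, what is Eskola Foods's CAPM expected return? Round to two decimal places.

β = ρ × σ_i / σ_m = 0.672 × 16.39% / 23.92% = 0.4605
MRP = 11.94% − 2.99% = 8.95%
E(R) = 2.99% + 0.4605 × 8.95% = 7.11%

7.11%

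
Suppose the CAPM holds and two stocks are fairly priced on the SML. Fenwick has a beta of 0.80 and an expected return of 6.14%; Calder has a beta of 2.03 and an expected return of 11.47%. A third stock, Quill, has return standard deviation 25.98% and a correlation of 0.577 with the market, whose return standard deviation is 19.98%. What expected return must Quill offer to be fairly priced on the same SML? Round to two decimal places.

MRP = (11.47% − 6.14%) / (2.03 − 0.80) = 4.3333%
R_f = 6.14% − 0.80 × 4.3333% = 2.6734%
β_Quill = ρ·σ_i/σ_m = 0.577 × 25.98 / 19.98 = 0.7503
E(R_Quill) = R_f + β × MRP = 2.6734% + 0.7503 × 4.3333% = 5.92%

5.92%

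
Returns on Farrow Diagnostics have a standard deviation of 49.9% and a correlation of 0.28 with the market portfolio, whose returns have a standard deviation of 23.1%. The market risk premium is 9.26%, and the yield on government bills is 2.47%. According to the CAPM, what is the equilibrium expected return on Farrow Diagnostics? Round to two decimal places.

8.07%

β = ρ × σ_i / σ_m = 0.28 × 49.9% / 23.1% = 0.6048
E(R) = 2.47% + 0.6048 × 9.26% = 8.07%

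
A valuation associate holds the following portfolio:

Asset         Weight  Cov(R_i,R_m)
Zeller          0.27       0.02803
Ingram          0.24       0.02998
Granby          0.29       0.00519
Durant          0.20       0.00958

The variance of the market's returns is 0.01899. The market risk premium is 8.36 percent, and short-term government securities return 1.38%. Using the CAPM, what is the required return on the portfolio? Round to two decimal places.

9.39%

β_Zeller = 0.02803 / 0.01899 = 1.4760
β_Ingram = 0.02998 / 0.01899 = 1.5787
β_Granby = 0.00519 / 0.01899 = 0.2733
β_Durant = 0.00958 / 0.01899 = 0.5045
β_P = Σ w_i β_i = 0.27×1.4760 + 0.24×1.5787 + 0.29×0.2733 + 0.20×0.5045 = 0.9576
E(R_P) = R_f + β_P × MRP = 1.38% + 0.9576 × 8.36% = 9.39%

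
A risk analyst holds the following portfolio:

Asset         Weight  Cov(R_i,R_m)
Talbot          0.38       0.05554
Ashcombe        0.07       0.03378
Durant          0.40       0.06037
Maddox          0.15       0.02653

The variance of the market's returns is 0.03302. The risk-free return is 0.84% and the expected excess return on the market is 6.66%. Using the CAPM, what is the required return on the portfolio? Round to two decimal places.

11.25%

β_Talbot = 0.05554 / 0.03302 = 1.6820
β_Ashcombe = 0.03378 / 0.03302 = 1.0230
β_Durant = 0.06037 / 0.03302 = 1.8283
β_Maddox = 0.02653 / 0.03302 = 0.8035
β_P = Σ w_i β_i = 0.38×1.6820 + 0.07×1.0230 + 0.40×1.8283 + 0.15×0.8035 = 1.5626
E(R_P) = R_f + β_P × MRP = 0.84% + 1.5626 × 6.66% = 11.25%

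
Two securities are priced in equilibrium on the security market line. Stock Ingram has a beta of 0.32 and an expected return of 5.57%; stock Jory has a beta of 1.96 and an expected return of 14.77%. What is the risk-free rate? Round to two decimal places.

Both satisfy E(R) = R_f + β·MRP, so the slope of the SML is
MRP = (14.77% − 5.57%) / (1.96 − 0.32) = 9.20% / 1.64 = 5.6098%
R_f = E(R_Ingram) − β_Ingram·MRP = 5.57% − 0.32 × 5.6098% = 3.7749%

3.77%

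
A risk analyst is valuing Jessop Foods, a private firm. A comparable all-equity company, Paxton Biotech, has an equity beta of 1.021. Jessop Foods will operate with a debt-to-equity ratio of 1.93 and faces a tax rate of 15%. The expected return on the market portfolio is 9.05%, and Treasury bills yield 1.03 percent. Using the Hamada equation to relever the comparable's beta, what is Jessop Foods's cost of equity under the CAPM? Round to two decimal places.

22.65%

β_L = β_U × [1 + (1 − t)(D/E)] = 1.021 × [1 + (1 − 0.15) × 1.93]
    = 1.021 × [1 + 0.85 × 1.93] = 1.021 × 2.6405 = 2.6960
MRP = 9.05% − 1.03% = 8.02%
E(R) = R_f + β_L × MRP = 1.03% + 2.6960 × 8.02% = 22.65%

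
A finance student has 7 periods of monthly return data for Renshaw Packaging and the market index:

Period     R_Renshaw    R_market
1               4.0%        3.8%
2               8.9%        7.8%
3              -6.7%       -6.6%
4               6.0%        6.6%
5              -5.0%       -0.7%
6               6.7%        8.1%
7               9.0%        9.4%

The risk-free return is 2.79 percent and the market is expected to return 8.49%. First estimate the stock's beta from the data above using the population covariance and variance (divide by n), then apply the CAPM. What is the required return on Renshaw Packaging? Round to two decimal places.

Mean R_i = (4.0 + 8.9 − 6.7 + 6.0 − 5.0 + 6.7 + 9.0) / 7 = 3.2714%
Mean R_m = (3.8 + 7.8 − 6.6 + 6.6 − 0.7 + 8.1 + 9.4) / 7 = 4.0571%
Σ(R_i − R̄_i)(R_m − R̄_m) = 217.9014  ⇒  Cov = 217.9014 / 7 = 31.1288
Σ(R_m − R̄_m)² = 201.6371  ⇒  Var(R_m) = 201.6371 / 7 = 28.8053
β = Cov / Var(R_m) = 31.1288 / 28.8053 = 1.0807
MRP = 8.49% − 2.79% = 5.70%
E(R) = R_f + β × MRP = 2.79% + 1.0807 × 5.70% = 8.95%

8.95%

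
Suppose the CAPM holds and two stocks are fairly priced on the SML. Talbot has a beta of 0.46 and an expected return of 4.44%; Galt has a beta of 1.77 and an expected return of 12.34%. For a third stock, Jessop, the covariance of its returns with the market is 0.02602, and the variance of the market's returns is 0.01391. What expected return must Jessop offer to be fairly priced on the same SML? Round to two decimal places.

MRP = (12.34% − 4.44%) / (1.77 − 0.46) = 6.0305%
R_f = 4.44% − 0.46 × 6.0305% = 1.6660%
β_Jessop = Cov / Var(R_m) = 0.02602 / 0.01391 = 1.8706
E(R_Jessop) = R_f + β × MRP = 1.6660% + 1.8706 × 6.0305% = 12.95%

12.95%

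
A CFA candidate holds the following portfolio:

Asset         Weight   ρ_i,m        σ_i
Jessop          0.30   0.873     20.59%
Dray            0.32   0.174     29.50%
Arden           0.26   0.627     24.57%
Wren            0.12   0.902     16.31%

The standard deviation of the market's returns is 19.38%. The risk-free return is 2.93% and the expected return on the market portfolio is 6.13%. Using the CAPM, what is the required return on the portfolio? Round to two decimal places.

5.04%

β_Jessop = 0.873 × 20.59% / 19.38% = 0.9275
β_Dray = 0.174 × 29.50% / 19.38% = 0.2649
β_Arden = 0.627 × 24.57% / 19.38% = 0.7949
β_Wren = 0.902 × 16.31% / 19.38% = 0.7591
β_P = Σ w_i β_i = 0.30×0.9275 + 0.32×0.2649 + 0.26×0.7949 + 0.12×0.7591 = 0.6608
MRP = 6.13% − 2.93% = 3.20%
E(R_P) = R_f + β_P × MRP = 2.93% + 0.6608 × 3.20% = 5.04%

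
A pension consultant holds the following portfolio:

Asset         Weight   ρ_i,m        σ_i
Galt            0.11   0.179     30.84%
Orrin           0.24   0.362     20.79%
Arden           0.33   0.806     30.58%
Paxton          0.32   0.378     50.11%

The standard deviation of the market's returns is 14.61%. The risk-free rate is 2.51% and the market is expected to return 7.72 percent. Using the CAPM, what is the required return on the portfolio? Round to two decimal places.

β_Galt = 0.179 × 30.84% / 14.61% = 0.3778
β_Orrin = 0.362 × 20.79% / 14.61% = 0.5151
β_Arden = 0.806 × 30.58% / 14.61% = 1.6870
β_Paxton = 0.378 × 50.11% / 14.61% = 1.2965
β_P = Σ w_i β_i = 0.11×0.3778 + 0.24×0.5151 + 0.33×1.6870 + 0.32×1.2965 = 1.1368
MRP = 7.72% − 2.51% = 5.21%
E(R_P) = R_f + β_P × MRP = 2.51% + 1.1368 × 5.21% = 8.43%

8.43%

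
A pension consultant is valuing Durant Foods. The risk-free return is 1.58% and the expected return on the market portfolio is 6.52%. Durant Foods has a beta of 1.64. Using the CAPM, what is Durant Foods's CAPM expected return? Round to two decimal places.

9.68%

Market risk premium = E(R_m) − R_f = 6.52% − 1.58% = 4.94%
E(R) = R_f + β × MRP = 1.58% + 1.64 × 4.94% = 9.68%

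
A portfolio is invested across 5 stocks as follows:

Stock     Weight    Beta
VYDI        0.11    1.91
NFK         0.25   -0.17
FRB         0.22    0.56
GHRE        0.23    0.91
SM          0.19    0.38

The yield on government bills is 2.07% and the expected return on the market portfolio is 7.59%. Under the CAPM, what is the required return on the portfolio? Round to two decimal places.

5.23%

β_P = Σ w_i β_i = 0.11×1.91 + 0.25×-0.17 + 0.22×0.56 + 0.23×0.91 + 0.19×0.38 = 0.5723
MRP = 7.59% − 2.07% = 5.52%
E(R_P) = R_f + β_P × MRP = 2.07% + 0.5723 × 5.52% = 5.23%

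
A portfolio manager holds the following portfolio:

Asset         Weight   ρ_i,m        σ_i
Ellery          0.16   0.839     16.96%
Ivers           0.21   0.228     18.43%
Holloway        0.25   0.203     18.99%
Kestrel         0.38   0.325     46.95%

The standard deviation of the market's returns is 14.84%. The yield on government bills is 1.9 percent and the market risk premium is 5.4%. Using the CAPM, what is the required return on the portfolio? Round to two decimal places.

β_Ellery = 0.839 × 16.96% / 14.84% = 0.9589
β_Ivers = 0.228 × 18.43% / 14.84% = 0.2832
β_Holloway = 0.203 × 18.99% / 14.84% = 0.2598
β_Kestrel = 0.325 × 46.95% / 14.84% = 1.0282
β_P = Σ w_i β_i = 0.16×0.9589 + 0.21×0.2832 + 0.25×0.2598 + 0.38×1.0282 = 0.6686
E(R_P) = R_f + β_P × MRP = 1.9% + 0.6686 × 5.4% = 5.51%

5.51%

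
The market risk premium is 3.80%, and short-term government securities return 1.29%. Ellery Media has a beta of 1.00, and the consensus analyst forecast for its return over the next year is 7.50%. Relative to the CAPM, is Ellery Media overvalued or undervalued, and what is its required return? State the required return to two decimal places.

Undervalued; required return 5.09%

Required return = R_f + β·MRP = 1.29% + 1.00 × 3.80% = 5.09%
Forecast 7.50% > required 5.09% → the stock plots above the SML → undervalued.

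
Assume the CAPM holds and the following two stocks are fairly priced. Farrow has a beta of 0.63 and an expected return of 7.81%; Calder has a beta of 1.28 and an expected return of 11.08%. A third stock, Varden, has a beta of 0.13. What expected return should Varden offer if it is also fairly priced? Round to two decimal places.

MRP (SML slope) = (11.08% − 7.81%) / (1.28 − 0.63) = 3.27% / 0.65 = 5.0308%
R_f (intercept) = 7.81% − 0.63 × 5.0308% = 4.6406%
E(R_Varden) = R_f + β × MRP = 4.6406% + 0.13 × 5.0308% = 5.29%

5.29%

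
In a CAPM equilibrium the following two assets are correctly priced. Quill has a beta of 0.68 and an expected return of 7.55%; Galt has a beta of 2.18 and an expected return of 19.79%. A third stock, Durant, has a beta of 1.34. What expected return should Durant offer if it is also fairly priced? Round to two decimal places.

MRP (SML slope) = (19.79% − 7.55%) / (2.18 − 0.68) = 12.24% / 1.50 = 8.1600%
R_f (intercept) = 7.55% − 0.68 × 8.1600% = 2.0012%
E(R_Durant) = R_f + β × MRP = 2.0012% + 1.34 × 8.1600% = 12.94%

12.94%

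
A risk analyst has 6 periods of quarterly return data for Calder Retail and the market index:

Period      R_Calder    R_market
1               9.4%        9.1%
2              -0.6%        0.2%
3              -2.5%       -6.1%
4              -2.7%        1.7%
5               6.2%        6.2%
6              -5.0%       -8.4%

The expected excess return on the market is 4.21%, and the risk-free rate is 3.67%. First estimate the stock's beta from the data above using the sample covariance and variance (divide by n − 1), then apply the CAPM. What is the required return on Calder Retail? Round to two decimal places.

Mean R_i = (9.4 − 0.6 − 2.5 − 2.7 + 6.2 − 5.0) / 6 = 0.8000%
Mean R_m = (9.1 + 0.2 − 6.1 + 1.7 + 6.2 − 8.4) / 6 = 0.4500%
Σ(R_i − R̄_i)(R_m − R̄_m) = 174.3600  ⇒  Cov = 174.3600 / 5 = 34.8720
Σ(R_m − R̄_m)² = 230.7350  ⇒  Var(R_m) = 230.7350 / 5 = 46.1470
β = Cov / Var(R_m) = 34.8720 / 46.1470 = 0.7557
E(R) = R_f + β × MRP = 3.67% + 0.7557 × 4.21% = 6.85%

6.85%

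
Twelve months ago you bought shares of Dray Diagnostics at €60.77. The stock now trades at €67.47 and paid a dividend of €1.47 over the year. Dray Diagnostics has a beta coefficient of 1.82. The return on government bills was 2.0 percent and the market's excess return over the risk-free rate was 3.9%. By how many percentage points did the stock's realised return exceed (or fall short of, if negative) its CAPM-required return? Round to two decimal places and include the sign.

Realised HPR = (P1 + D1 − P0) / P0 = (67.47 + 1.47 − 60.77) / 60.77 = 8.17 / 60.77 = 13.4441%
CAPM required = R_f + β·MRP = 2.0% + 1.82 × 3.9% = 9.0980%
α = realised − required = 13.4441% − 9.0980% = +4.35%

+4.35%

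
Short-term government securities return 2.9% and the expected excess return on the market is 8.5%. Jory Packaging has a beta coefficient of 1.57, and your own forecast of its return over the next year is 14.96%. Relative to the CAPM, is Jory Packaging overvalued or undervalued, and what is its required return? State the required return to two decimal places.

Overvalued; required return 16.25%

Required return = R_f + β·MRP = 2.9% + 1.57 × 8.5% = 16.25%
Forecast 14.96% < required 16.25% → the stock plots below the SML → overvalued.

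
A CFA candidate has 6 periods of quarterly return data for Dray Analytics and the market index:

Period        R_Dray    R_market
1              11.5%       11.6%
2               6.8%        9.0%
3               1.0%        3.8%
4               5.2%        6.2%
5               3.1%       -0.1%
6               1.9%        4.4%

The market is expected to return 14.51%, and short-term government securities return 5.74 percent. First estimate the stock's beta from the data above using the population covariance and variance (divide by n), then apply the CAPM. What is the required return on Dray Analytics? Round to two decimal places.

12.68%

Mean R_i = (11.5 + 6.8 + 1.0 + 5.2 + 3.1 + 1.9) / 6 = 4.9167%
Mean R_m = (11.6 + 9.0 + 3.8 + 6.2 − 0.1 + 4.4) / 6 = 5.8167%
Σ(R_i − R̄_i)(R_m − R̄_m) = 67.0983  ⇒  Cov = 67.0983 / 6 = 11.1831
Σ(R_m − R̄_m)² = 84.8083  ⇒  Var(R_m) = 84.8083 / 6 = 14.1347
β = Cov / Var(R_m) = 11.1831 / 14.1347 = 0.7912
MRP = 14.51% − 5.74% = 8.77%
E(R) = R_f + β × MRP = 5.74% + 0.7912 × 8.77% = 12.68%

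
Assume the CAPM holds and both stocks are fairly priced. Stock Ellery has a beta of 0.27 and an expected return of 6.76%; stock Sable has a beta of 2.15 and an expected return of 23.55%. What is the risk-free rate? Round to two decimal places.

Both satisfy E(R) = R_f + β·MRP, so the slope of the SML is
MRP = (23.55% − 6.76%) / (2.15 − 0.27) = 16.79% / 1.88 = 8.9309%
R_f = E(R_Ellery) − β_Ellery·MRP = 6.76% − 0.27 × 8.9309% = 4.3487%

4.35%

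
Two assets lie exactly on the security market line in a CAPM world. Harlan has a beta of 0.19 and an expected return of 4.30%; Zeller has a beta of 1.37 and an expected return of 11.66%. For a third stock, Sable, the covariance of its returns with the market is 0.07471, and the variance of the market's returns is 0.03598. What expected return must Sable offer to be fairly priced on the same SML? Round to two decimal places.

MRP = (11.66% − 4.30%) / (1.37 − 0.19) = 6.2373%
R_f = 4.30% − 0.19 × 6.2373% = 3.1149%
β_Sable = Cov / Var(R_m) = 0.07471 / 0.03598 = 2.0764
E(R_Sable) = R_f + β × MRP = 3.1149% + 2.0764 × 6.2373% = 16.07%

16.07%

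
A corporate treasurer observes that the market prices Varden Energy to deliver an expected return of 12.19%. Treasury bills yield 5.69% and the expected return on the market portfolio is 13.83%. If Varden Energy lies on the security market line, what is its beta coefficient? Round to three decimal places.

MRP = 13.83% − 5.69% = 8.14%
β = (E(R) − R_f) / MRP = (12.19% − 5.69%) / 8.14% = 6.50% / 8.14% = 0.799

0.799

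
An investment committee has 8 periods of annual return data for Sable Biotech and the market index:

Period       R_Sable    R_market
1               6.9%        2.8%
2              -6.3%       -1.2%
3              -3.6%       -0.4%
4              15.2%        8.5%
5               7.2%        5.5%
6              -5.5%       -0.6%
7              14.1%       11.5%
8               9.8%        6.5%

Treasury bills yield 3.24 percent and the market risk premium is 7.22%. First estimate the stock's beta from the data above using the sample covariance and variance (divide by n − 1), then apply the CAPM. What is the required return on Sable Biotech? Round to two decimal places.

16.01%

Mean R_i = (6.9 − 6.3 − 3.6 + 15.2 + 7.2 − 5.5 + 14.1 + 9.8) / 8 = 4.7250%
Mean R_m = (2.8 − 1.2 − 0.4 + 8.5 + 5.5 − 0.6 + 11.5 + 6.5) / 8 = 4.0750%
Σ(R_i − R̄_i)(R_m − R̄_m) = 272.2350  ⇒  Cov = 272.2350 / 7 = 38.8907
Σ(R_m − R̄_m)² = 153.9550  ⇒  Var(R_m) = 153.9550 / 7 = 21.9936
β = Cov / Var(R_m) = 38.8907 / 21.9936 = 1.7683
E(R) = R_f + β × MRP = 3.24% + 1.7683 × 7.22% = 16.01%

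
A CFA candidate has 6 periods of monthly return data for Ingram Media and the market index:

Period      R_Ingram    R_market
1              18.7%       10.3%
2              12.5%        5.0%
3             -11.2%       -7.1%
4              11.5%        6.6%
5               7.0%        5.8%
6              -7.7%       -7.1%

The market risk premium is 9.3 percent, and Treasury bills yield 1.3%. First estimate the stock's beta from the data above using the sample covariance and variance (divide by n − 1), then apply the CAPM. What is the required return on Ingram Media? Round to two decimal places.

Mean R_i = (18.7 + 12.5 − 11.2 + 11.5 + 7.0 − 7.7) / 6 = 5.1333%
Mean R_m = (10.3 + 5.0 − 7.1 + 6.6 + 5.8 − 7.1) / 6 = 2.2500%
Σ(R_i − R̄_i)(R_m − R̄_m) = 436.5000  ⇒  Cov = 436.5000 / 5 = 87.3000
Σ(R_m − R̄_m)² = 278.7350  ⇒  Var(R_m) = 278.7350 / 5 = 55.7470
β = Cov / Var(R_m) = 87.3000 / 55.7470 = 1.5660
E(R) = R_f + β × MRP = 1.3% + 1.5660 × 9.3% = 15.86%

15.86%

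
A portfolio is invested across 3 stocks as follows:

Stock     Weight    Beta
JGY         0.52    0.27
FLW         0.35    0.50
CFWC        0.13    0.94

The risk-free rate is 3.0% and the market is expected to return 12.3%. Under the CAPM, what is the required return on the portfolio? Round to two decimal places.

7.07%

β_P = Σ w_i β_i = 0.52×0.27 + 0.35×0.50 + 0.13×0.94 = 0.4376
MRP = 12.3% − 3.0% = 9.30%
E(R_P) = R_f + β_P × MRP = 3.0% + 0.4376 × 9.3% = 7.07%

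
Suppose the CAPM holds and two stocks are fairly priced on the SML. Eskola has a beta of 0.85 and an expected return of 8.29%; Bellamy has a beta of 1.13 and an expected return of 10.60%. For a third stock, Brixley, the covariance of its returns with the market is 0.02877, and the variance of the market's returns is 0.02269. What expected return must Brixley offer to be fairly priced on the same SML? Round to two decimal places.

11.74%

MRP = (10.60% − 8.29%) / (1.13 − 0.85) = 8.2500%
R_f = 8.29% − 0.85 × 8.2500% = 1.2775%
β_Brixley = Cov / Var(R_m) = 0.02877 / 0.02269 = 1.2680
E(R_Brixley) = R_f + β × MRP = 1.2775% + 1.2680 × 8.2500% = 11.74%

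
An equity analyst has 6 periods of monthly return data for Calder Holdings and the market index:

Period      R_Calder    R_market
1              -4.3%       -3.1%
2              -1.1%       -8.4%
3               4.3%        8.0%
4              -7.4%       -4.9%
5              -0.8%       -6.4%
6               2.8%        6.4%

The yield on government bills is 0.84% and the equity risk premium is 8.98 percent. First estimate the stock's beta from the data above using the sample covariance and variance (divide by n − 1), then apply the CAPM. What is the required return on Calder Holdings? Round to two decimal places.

Mean R_i = (-4.3 − 1.1 + 4.3 − 7.4 − 0.8 + 2.8) / 6 = -1.0833%
Mean R_m = (-3.1 − 8.4 + 8.0 − 4.9 − 6.4 + 6.4) / 6 = -1.4000%
Σ(R_i − R̄_i)(R_m − R̄_m) = 107.1700  ⇒  Cov = 107.1700 / 5 = 21.4340
Σ(R_m − R̄_m)² = 238.3400  ⇒  Var(R_m) = 238.3400 / 5 = 47.6680
β = Cov / Var(R_m) = 21.4340 / 47.6680 = 0.4497
E(R) = R_f + β × MRP = 0.84% + 0.4497 × 8.98% = 4.88%

4.88%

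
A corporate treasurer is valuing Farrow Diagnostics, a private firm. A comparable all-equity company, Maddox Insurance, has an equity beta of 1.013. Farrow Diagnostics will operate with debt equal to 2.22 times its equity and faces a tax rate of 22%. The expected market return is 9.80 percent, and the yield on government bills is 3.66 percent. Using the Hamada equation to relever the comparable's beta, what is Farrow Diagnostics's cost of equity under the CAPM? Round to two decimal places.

20.65%

β_L = β_U × [1 + (1 − t)(D/E)] = 1.013 × [1 + (1 − 0.22) × 2.22]
    = 1.013 × [1 + 0.78 × 2.22] = 1.013 × 2.7316 = 2.7671
MRP = 9.80% − 3.66% = 6.14%
E(R) = R_f + β_L × MRP = 3.66% + 2.7671 × 6.14% = 20.65%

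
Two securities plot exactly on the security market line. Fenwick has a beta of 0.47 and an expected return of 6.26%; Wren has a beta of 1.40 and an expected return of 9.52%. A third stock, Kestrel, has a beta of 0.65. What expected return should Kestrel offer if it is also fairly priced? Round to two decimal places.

MRP (SML slope) = (9.52% − 6.26%) / (1.40 − 0.47) = 3.26% / 0.93 = 3.5054%
R_f (intercept) = 6.26% − 0.47 × 3.5054% = 4.6125%
E(R_Kestrel) = R_f + β × MRP = 4.6125% + 0.65 × 3.5054% = 6.89%

6.89%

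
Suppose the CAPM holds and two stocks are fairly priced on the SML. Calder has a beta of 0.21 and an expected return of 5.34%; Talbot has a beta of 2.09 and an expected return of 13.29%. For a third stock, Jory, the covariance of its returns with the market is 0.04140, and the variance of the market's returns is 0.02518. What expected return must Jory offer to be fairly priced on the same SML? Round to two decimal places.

MRP = (13.29% − 5.34%) / (2.09 − 0.21) = 4.2287%
R_f = 5.34% − 0.21 × 4.2287% = 4.4520%
β_Jory = Cov / Var(R_m) = 0.04140 / 0.02518 = 1.6442
E(R_Jory) = R_f + β × MRP = 4.4520% + 1.6442 × 4.2287% = 11.40%

11.40%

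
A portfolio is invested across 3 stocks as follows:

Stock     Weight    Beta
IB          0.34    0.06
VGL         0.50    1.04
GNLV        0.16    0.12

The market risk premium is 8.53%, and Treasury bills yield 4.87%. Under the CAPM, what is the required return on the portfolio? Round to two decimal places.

β_P = Σ w_i β_i = 0.34×0.06 + 0.50×1.04 + 0.16×0.12 = 0.5596
E(R_P) = R_f + β_P × MRP = 4.87% + 0.5596 × 8.53% = 9.64%

9.64%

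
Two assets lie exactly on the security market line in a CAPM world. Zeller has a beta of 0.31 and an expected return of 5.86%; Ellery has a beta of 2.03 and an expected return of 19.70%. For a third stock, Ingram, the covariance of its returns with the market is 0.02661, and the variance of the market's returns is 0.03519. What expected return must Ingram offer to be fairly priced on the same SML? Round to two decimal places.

9.45%

MRP = (19.70% − 5.86%) / (2.03 − 0.31) = 8.0465%
R_f = 5.86% − 0.31 × 8.0465% = 3.3656%
β_Ingram = Cov / Var(R_m) = 0.02661 / 0.03519 = 0.7562
E(R_Ingram) = R_f + β × MRP = 3.3656% + 0.7562 × 8.0465% = 9.45%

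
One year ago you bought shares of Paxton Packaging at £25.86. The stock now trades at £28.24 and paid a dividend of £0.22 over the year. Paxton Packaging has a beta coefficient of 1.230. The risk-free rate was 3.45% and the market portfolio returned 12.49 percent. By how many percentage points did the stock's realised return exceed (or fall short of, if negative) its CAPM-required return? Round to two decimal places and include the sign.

Realised HPR = (P1 + D1 − P0) / P0 = (28.24 + 0.22 − 25.86) / 25.86 = 2.60 / 25.86 = 10.0541%
MRP = 12.49% − 3.45% = 9.04%
CAPM required = R_f + β·MRP = 3.45% + 1.230 × 9.04% = 14.56920%
α = realised − required = 10.0541% − 14.56920% = -4.52%

-4.52%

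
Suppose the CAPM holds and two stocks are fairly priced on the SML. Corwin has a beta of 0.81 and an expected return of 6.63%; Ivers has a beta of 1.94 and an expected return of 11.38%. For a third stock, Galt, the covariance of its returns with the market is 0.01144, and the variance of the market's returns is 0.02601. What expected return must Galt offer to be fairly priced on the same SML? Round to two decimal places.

MRP = (11.38% − 6.63%) / (1.94 − 0.81) = 4.2035%
R_f = 6.63% − 0.81 × 4.2035% = 3.2252%
β_Galt = Cov / Var(R_m) = 0.01144 / 0.02601 = 0.4398
E(R_Galt) = R_f + β × MRP = 3.2252% + 0.4398 × 4.2035% = 5.07%

5.07%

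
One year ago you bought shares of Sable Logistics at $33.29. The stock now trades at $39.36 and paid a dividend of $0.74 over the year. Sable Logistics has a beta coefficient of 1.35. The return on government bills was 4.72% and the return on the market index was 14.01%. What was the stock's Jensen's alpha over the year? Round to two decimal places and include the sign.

Realised HPR = (P1 + D1 − P0) / P0 = (39.36 + 0.74 − 33.29) / 33.29 = 6.81 / 33.29 = 20.4566%
MRP = 14.01% − 4.72% = 9.29%
CAPM required = R_f + β·MRP = 4.72% + 1.35 × 9.29% = 17.2615%
α = realised − required = 20.4566% − 17.2615% = +3.20%

+3.20%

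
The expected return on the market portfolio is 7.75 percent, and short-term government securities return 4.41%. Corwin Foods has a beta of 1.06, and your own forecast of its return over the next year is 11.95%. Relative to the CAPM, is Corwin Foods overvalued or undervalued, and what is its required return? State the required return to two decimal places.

Undervalued; required return 7.95%

MRP = 7.75% − 4.41% = 3.34%
Required return = R_f + β·MRP = 4.41% + 1.06 × 3.34% = 7.95%
Forecast 11.95% > required 7.95% → the stock plots above the SML → undervalued.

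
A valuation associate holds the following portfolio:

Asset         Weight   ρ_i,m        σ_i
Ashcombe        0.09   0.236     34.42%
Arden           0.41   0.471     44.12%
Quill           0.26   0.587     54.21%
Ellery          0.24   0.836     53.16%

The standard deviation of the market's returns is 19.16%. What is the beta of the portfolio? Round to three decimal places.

β_Ashcombe = 0.236 × 34.42% / 19.16% = 0.4240
β_Arden = 0.471 × 44.12% / 19.16% = 1.0846
β_Quill = 0.587 × 54.21% / 19.16% = 1.6608
β_Ellery = 0.836 × 53.16% / 19.16% = 2.3195
β_P = Σ w_i β_i = 0.09×0.4240 + 0.41×1.0846 + 0.26×1.6608 + 0.24×2.3195 = 1.4713

1.471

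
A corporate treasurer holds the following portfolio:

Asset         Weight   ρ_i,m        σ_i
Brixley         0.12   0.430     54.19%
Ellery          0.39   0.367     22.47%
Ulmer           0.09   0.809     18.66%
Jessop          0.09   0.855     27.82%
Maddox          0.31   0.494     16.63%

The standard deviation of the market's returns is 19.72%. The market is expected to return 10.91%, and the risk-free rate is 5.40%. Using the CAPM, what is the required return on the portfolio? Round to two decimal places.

β_Brixley = 0.430 × 54.19% / 19.72% = 1.1816
β_Ellery = 0.367 × 22.47% / 19.72% = 0.4182
β_Ulmer = 0.809 × 18.66% / 19.72% = 0.7655
β_Jessop = 0.855 × 27.82% / 19.72% = 1.2062
β_Maddox = 0.494 × 16.63% / 19.72% = 0.4166
β_P = Σ w_i β_i = 0.12×1.1816 + 0.39×0.4182 + 0.09×0.7655 + 0.09×1.2062 + 0.31×0.4166 = 0.6115
MRP = 10.91% − 5.40% = 5.51%
E(R_P) = R_f + β_P × MRP = 5.40% + 0.6115 × 5.51% = 8.77%

8.77%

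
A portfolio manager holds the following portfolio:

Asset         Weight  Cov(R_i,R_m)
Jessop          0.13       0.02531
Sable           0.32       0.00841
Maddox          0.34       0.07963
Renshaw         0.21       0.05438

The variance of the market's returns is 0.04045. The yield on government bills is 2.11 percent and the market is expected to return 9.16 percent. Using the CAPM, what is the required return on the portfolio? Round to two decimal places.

β_Jessop = 0.02531 / 0.04045 = 0.6257
β_Sable = 0.00841 / 0.04045 = 0.2079
β_Maddox = 0.07963 / 0.04045 = 1.9686
β_Renshaw = 0.05438 / 0.04045 = 1.3444
β_P = Σ w_i β_i = 0.13×0.6257 + 0.32×0.2079 + 0.34×1.9686 + 0.21×1.3444 = 1.0995
MRP = 9.16% − 2.11% = 7.05%
E(R_P) = R_f + β_P × MRP = 2.11% + 1.0995 × 7.05% = 9.86%

9.86%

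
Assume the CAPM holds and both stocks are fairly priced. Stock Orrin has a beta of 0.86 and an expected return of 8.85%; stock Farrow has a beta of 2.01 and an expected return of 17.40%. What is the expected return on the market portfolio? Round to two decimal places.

9.89%

Both satisfy E(R) = R_f + β·MRP, so the slope of the SML is
MRP = (17.40% − 8.85%) / (2.01 − 0.86) = 8.55% / 1.15 = 7.4348%
R_f = E(R_Orrin) − β_Orrin·MRP = 8.85% − 0.86 × 7.4348% = 2.4561%
E(R_m) = R_f + MRP = 2.4561% + 7.4348% = 9.89%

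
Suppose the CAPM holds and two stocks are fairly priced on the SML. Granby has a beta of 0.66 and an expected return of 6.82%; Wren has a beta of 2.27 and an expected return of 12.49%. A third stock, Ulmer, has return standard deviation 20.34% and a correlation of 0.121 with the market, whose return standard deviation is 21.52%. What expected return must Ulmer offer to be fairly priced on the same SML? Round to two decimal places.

4.90%

MRP = (12.49% − 6.82%) / (2.27 − 0.66) = 3.5217%
R_f = 6.82% − 0.66 × 3.5217% = 4.4957%
β_Ulmer = ρ·σ_i/σ_m = 0.121 × 20.34 / 21.52 = 0.1144
E(R_Ulmer) = R_f + β × MRP = 4.4957% + 0.1144 × 3.5217% = 4.90%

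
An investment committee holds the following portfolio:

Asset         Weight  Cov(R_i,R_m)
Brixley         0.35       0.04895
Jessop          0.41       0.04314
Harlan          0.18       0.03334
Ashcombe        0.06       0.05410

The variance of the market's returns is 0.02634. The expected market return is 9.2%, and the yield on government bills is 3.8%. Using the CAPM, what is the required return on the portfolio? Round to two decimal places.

12.83%

β_Brixley = 0.04895 / 0.02634 = 1.8584
β_Jessop = 0.04314 / 0.02634 = 1.6378
β_Harlan = 0.03334 / 0.02634 = 1.2658
β_Ashcombe = 0.05410 / 0.02634 = 2.0539
β_P = Σ w_i β_i = 0.35×1.8584 + 0.41×1.6378 + 0.18×1.2658 + 0.06×2.0539 = 1.6730
MRP = 9.2% − 3.8% = 5.40%
E(R_P) = R_f + β_P × MRP = 3.8% + 1.6730 × 5.4% = 12.83%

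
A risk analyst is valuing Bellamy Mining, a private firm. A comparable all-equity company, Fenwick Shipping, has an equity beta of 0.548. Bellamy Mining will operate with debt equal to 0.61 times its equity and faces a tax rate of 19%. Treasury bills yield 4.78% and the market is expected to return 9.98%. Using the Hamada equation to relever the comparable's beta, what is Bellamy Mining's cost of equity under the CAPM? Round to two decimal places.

9.04%

β_L = β_U × [1 + (1 − t)(D/E)] = 0.548 × [1 + (1 − 0.19) × 0.61]
    = 0.548 × [1 + 0.81 × 0.61] = 0.548 × 1.4941 = 0.8188
MRP = 9.98% − 4.78% = 5.20%
E(R) = R_f + β_L × MRP = 4.78% + 0.8188 × 5.20% = 9.04%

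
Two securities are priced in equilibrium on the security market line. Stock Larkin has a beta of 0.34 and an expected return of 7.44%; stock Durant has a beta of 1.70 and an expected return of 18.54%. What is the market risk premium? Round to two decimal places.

Both satisfy E(R) = R_f + β·MRP, so the slope of the SML is
MRP = (18.54% − 7.44%) / (1.70 − 0.34) = 11.10% / 1.36 = 8.1618%

8.16%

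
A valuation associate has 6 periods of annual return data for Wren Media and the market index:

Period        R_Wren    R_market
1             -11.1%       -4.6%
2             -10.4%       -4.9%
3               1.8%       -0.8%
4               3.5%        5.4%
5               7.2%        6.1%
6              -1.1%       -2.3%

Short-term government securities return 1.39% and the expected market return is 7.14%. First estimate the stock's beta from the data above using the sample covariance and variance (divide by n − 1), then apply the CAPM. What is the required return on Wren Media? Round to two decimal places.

Mean R_i = (-11.1 − 10.4 + 1.8 + 3.5 + 7.2 − 1.1) / 6 = -1.6833%
Mean R_m = (-4.6 − 4.9 − 0.8 + 5.4 + 6.1 − 2.3) / 6 = -0.1833%
Σ(R_i − R̄_i)(R_m − R̄_m) = 164.0783  ⇒  Cov = 164.0783 / 5 = 32.8157
Σ(R_m − R̄_m)² = 117.2683  ⇒  Var(R_m) = 117.2683 / 5 = 23.4537
β = Cov / Var(R_m) = 32.8157 / 23.4537 = 1.3992
MRP = 7.14% − 1.39% = 5.75%
E(R) = R_f + β × MRP = 1.39% + 1.3992 × 5.75% = 9.44%

9.44%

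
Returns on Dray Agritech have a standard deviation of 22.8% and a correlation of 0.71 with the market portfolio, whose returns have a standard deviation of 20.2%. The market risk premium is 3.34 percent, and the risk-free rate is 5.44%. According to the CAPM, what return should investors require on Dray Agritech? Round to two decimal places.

β = ρ × σ_i / σ_m = 0.71 × 22.8% / 20.2% = 0.8014
E(R) = 5.44% + 0.8014 × 3.34% = 8.12%

8.12%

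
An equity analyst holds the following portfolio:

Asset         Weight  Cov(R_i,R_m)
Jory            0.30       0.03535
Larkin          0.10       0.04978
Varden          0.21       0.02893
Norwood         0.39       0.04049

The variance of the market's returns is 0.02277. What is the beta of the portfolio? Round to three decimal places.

1.645

β_Jory = 0.03535 / 0.02277 = 1.5525
β_Larkin = 0.04978 / 0.02277 = 2.1862
β_Varden = 0.02893 / 0.02277 = 1.2705
β_Norwood = 0.04049 / 0.02277 = 1.7782
β_P = Σ w_i β_i = 0.30×1.5525 + 0.10×2.1862 + 0.21×1.2705 + 0.39×1.7782 = 1.6447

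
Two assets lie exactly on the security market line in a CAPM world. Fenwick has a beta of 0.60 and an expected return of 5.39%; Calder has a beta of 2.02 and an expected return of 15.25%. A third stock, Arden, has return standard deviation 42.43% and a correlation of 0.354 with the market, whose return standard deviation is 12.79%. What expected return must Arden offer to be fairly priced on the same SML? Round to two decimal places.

MRP = (15.25% − 5.39%) / (2.02 − 0.60) = 6.9437%
R_f = 5.39% − 0.60 × 6.9437% = 1.2238%
β_Arden = ρ·σ_i/σ_m = 0.354 × 42.43 / 12.79 = 1.1744
E(R_Arden) = R_f + β × MRP = 1.2238% + 1.1744 × 6.9437% = 9.38%

9.38%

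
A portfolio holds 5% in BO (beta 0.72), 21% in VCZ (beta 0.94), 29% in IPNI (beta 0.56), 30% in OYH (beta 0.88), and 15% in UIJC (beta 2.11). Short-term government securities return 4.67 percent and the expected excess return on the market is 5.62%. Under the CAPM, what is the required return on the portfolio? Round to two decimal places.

β_P = Σ w_i β_i = 0.05×0.72 + 0.21×0.94 + 0.29×0.56 + 0.30×0.88 + 0.15×2.11 = 0.9763
E(R_P) = R_f + β_P × MRP = 4.67% + 0.9763 × 5.62% = 10.16%

10.16%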